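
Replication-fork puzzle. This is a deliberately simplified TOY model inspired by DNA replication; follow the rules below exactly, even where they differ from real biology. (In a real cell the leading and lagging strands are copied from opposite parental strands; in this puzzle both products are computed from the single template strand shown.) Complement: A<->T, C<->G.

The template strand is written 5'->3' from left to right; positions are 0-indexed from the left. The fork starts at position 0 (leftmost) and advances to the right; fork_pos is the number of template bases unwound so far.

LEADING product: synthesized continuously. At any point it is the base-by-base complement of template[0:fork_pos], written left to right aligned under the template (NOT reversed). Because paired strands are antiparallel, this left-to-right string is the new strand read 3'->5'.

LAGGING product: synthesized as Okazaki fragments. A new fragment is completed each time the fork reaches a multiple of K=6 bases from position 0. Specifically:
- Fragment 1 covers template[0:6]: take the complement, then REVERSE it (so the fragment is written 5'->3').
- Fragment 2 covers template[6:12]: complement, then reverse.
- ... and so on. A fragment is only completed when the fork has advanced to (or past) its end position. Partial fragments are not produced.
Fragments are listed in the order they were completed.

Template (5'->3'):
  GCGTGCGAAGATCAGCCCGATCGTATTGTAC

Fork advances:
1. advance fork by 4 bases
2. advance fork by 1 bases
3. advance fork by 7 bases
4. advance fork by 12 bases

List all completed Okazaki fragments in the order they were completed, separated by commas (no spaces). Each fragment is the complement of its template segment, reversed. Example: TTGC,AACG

Answer: GCACGC,ATCTTC,GGGCTG,ACGATC

Derivation:
Step 1: advance 4 -> fork_pos = 0 + 4 = 4. Next multiple of 6 is 6 (not reached); still 0 fragment(s).
Step 2: advance 1 -> fork_pos = 4 + 1 = 5. Next multiple of 6 is 6 (not reached); still 0 fragment(s).
Step 3: advance 7 -> fork_pos = 5 + 7 = 12. Reached multiple(s) of 6: 6, 12 -> fragments 1-2 completed (2 total).
Step 4: advance 12 -> fork_pos = 12 + 12 = 24. Reached multiple(s) of 6: 18, 24 -> fragments 3-4 completed (4 total).
Final fork_pos = 24, so 4 fragment(s) are complete. Build each: template segment -> complement -> reverse.
Fragment 1: template[0:6] = GCGTGC -> complement CGCACG -> reversed GCACGC
Fragment 2: template[6:12] = GAAGAT -> complement CTTCTA -> reversed ATCTTC
Fragment 3: template[12:18] = CAGCCC -> complement GTCGGG -> reversed GGGCTG
Fragment 4: template[18:24] = GATCGT -> complement CTAGCA -> reversed ACGATC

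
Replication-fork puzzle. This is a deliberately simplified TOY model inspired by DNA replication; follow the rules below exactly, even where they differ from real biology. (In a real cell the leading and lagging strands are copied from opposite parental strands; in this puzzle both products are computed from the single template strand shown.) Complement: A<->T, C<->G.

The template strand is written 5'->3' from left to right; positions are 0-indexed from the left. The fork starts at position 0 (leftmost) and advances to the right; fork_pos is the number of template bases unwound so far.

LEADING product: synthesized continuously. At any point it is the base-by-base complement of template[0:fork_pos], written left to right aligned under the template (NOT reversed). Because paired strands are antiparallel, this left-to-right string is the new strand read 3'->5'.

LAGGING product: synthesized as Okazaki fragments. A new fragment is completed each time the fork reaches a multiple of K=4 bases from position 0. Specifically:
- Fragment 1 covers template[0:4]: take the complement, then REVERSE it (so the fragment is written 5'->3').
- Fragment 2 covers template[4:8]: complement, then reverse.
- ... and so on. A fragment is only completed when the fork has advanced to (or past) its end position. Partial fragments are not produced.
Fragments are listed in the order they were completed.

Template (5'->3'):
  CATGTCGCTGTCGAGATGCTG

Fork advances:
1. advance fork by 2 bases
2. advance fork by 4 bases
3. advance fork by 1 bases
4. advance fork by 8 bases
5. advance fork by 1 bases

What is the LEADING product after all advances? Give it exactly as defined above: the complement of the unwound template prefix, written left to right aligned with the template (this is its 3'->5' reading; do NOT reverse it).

Answer: GTACAGCGACAGCTCT

Derivation:
Step 1: advance 2 -> fork_pos = 0 + 2 = 2.
Step 2: advance 4 -> fork_pos = 2 + 4 = 6.
Step 3: advance 1 -> fork_pos = 6 + 1 = 7.
Step 4: advance 8 -> fork_pos = 7 + 8 = 15.
Step 5: advance 1 -> fork_pos = 15 + 1 = 16.
Unwound prefix: template[0:16] = CATGTCGCTGTCGAGA
Complement it base by base (A<->T, C<->G), keeping left-to-right order:
  [0:5] CATGT -> GTACA
  [5:10] CGCTG -> GCGAC
  [10:15] TCGAG -> AGCTC
  [15:16] A -> T
Concatenate: GTACAGCGACAGCTCT (length 16; written aligned with the template, i.e. 3'->5').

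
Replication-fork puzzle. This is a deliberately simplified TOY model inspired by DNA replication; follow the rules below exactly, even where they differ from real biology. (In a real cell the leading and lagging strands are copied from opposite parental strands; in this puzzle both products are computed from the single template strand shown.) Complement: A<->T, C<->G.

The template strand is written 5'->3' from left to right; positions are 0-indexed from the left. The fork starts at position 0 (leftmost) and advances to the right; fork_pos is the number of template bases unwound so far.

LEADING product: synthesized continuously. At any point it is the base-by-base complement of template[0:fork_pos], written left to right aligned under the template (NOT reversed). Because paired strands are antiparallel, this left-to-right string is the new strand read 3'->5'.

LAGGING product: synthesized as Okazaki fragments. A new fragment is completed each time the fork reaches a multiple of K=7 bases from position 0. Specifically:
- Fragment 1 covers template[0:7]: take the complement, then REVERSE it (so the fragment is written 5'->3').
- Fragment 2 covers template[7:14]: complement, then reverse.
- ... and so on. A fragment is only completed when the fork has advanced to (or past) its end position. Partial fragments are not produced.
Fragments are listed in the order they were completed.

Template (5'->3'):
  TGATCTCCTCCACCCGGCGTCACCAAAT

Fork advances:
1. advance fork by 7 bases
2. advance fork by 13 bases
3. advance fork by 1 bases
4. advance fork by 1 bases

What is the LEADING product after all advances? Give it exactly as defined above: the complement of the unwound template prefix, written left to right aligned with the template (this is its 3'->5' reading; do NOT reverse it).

Step 1: advance 7 -> fork_pos = 0 + 7 = 7.
Step 2: advance 13 -> fork_pos = 7 + 13 = 20.
Step 3: advance 1 -> fork_pos = 20 + 1 = 21.
Step 4: advance 1 -> fork_pos = 21 + 1 = 22.
Unwound prefix: template[0:22] = TGATCTCCTCCACCCGGCGTCA
Complement it base by base (A<->T, C<->G), keeping left-to-right order:
  [0:5] TGATC -> ACTAG
  [5:10] TCCTC -> AGGAG
  [10:15] CACCC -> GTGGG
  [15:20] GGCGT -> CCGCA
  [20:22] CA -> GT
Concatenate: ACTAGAGGAGGTGGGCCGCAGT (length 22; written aligned with the template, i.e. 3'->5').

Answer: ACTAGAGGAGGTGGGCCGCAGT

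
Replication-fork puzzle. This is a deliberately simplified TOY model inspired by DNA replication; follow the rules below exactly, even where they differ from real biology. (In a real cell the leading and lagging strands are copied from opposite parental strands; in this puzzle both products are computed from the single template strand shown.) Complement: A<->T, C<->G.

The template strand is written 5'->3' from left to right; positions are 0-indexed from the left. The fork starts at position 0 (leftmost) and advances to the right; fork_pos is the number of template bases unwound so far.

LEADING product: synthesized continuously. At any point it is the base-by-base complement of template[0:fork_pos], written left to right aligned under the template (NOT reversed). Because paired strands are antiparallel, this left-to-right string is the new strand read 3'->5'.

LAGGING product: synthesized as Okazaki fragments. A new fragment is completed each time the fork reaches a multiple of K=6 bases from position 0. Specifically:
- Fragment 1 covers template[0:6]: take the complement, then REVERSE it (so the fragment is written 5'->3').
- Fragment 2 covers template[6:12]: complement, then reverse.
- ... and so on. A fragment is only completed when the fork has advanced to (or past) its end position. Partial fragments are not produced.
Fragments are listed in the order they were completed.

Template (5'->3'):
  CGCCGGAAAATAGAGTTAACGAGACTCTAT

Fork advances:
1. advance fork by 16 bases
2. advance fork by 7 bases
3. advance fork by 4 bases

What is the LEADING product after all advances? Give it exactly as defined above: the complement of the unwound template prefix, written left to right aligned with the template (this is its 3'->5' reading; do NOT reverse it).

Answer: GCGGCCTTTTATCTCAATTGCTCTGAG

Derivation:
Step 1: advance 16 -> fork_pos = 0 + 16 = 16.
Step 2: advance 7 -> fork_pos = 16 + 7 = 23.
Step 3: advance 4 -> fork_pos = 23 + 4 = 27.
Unwound prefix: template[0:27] = CGCCGGAAAATAGAGTTAACGAGACTC
Complement it base by base (A<->T, C<->G), keeping left-to-right order:
  [0:5] CGCCG -> GCGGC
  [5:10] GAAAA -> CTTTT
  [10:15] TAGAG -> ATCTC
  [15:20] TTAAC -> AATTG
  [20:25] GAGAC -> CTCTG
  [25:27] TC -> AG
Concatenate: GCGGCCTTTTATCTCAATTGCTCTGAG (length 27; written aligned with the template, i.e. 3'->5').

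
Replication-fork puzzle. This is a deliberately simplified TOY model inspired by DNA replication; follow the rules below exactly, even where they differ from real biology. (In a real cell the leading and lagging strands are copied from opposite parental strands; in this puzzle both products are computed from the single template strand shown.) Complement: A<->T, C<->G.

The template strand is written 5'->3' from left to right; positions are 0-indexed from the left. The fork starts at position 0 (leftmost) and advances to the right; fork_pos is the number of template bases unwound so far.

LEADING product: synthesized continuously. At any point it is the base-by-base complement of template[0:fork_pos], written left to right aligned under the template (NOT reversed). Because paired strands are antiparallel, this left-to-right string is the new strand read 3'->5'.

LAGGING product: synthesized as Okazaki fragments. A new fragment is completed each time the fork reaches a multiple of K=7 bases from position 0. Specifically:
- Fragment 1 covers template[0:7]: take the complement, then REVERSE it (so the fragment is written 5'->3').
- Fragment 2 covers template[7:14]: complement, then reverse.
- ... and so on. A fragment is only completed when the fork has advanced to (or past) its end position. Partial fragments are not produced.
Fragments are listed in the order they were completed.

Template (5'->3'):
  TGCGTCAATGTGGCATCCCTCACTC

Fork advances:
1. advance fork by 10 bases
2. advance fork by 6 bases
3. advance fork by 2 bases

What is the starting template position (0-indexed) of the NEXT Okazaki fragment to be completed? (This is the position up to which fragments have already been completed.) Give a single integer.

Answer: 14

Derivation:
Step 1: advance 10 -> fork_pos = 0 + 10 = 10. Reached multiple(s) of 7: 7 -> fragment 1 completed (1 total).
Step 2: advance 6 -> fork_pos = 10 + 6 = 16. Reached multiple(s) of 7: 14 -> fragment 2 completed (2 total).
Step 3: advance 2 -> fork_pos = 16 + 2 = 18. Next multiple of 7 is 21 (not reached); still 2 fragment(s).
2 fragment(s) completed, covering template[0:14] (2 x 7 = 14). The next fragment, fragment 3, covers template[14:21], so it starts at position 14.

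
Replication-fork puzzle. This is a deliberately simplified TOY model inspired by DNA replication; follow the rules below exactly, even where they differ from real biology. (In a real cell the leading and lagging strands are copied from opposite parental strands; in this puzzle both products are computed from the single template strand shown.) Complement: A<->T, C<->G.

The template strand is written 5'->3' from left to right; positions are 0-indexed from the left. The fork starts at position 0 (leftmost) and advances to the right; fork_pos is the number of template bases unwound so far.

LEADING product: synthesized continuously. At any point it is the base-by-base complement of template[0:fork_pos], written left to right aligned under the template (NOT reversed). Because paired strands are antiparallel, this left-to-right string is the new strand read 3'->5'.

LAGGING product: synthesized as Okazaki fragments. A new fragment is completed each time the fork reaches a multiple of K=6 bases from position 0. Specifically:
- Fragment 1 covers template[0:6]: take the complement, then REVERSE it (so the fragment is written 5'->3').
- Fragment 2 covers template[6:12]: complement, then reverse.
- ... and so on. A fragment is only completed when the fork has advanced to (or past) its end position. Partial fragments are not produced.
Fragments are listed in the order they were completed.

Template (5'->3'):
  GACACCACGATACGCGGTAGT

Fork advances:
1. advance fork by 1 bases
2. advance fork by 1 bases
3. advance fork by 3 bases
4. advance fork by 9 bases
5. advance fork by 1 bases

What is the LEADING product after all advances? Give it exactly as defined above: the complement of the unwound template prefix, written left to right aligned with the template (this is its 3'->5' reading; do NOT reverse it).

Answer: CTGTGGTGCTATGCG

Derivation:
Step 1: advance 1 -> fork_pos = 0 + 1 = 1.
Step 2: advance 1 -> fork_pos = 1 + 1 = 2.
Step 3: advance 3 -> fork_pos = 2 + 3 = 5.
Step 4: advance 9 -> fork_pos = 5 + 9 = 14.
Step 5: advance 1 -> fork_pos = 14 + 1 = 15.
Unwound prefix: template[0:15] = GACACCACGATACGC
Complement it base by base (A<->T, C<->G), keeping left-to-right order:
  [0:5] GACAC -> CTGTG
  [5:10] CACGA -> GTGCT
  [10:15] TACGC -> ATGCG
Concatenate: CTGTGGTGCTATGCG (length 15; written aligned with the template, i.e. 3'->5').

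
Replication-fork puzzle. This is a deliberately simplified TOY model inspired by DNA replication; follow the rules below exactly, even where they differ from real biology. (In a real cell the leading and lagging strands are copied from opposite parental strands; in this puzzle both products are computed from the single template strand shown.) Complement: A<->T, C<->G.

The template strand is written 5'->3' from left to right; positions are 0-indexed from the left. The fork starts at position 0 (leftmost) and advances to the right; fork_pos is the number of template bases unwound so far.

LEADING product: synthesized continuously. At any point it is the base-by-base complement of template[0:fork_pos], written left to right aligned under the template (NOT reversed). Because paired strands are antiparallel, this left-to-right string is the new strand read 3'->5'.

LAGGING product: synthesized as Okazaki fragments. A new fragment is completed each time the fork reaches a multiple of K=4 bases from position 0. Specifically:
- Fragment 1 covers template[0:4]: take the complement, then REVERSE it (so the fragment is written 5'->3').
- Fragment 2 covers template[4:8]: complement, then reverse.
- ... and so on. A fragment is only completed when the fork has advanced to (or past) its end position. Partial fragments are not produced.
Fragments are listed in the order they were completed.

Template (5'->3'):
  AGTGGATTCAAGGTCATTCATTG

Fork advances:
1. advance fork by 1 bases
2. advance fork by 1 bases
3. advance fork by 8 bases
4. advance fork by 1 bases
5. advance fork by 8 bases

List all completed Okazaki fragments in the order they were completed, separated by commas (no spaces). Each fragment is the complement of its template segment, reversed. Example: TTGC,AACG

Answer: CACT,AATC,CTTG,TGAC

Derivation:
Step 1: advance 1 -> fork_pos = 0 + 1 = 1. Next multiple of 4 is 4 (not reached); still 0 fragment(s).
Step 2: advance 1 -> fork_pos = 1 + 1 = 2. Next multiple of 4 is 4 (not reached); still 0 fragment(s).
Step 3: advance 8 -> fork_pos = 2 + 8 = 10. Reached multiple(s) of 4: 4, 8 -> fragments 1-2 completed (2 total).
Step 4: advance 1 -> fork_pos = 10 + 1 = 11. Next multiple of 4 is 12 (not reached); still 2 fragment(s).
Step 5: advance 8 -> fork_pos = 11 + 8 = 19. Reached multiple(s) of 4: 12, 16 -> fragments 3-4 completed (4 total).
Final fork_pos = 19, so 4 fragment(s) are complete. Build each: template segment -> complement -> reverse.
Fragment 1: template[0:4] = AGTG -> complement TCAC -> reversed CACT
Fragment 2: template[4:8] = GATT -> complement CTAA -> reversed AATC
Fragment 3: template[8:12] = CAAG -> complement GTTC -> reversed CTTG
Fragment 4: template[12:16] = GTCA -> complement CAGT -> reversed TGAC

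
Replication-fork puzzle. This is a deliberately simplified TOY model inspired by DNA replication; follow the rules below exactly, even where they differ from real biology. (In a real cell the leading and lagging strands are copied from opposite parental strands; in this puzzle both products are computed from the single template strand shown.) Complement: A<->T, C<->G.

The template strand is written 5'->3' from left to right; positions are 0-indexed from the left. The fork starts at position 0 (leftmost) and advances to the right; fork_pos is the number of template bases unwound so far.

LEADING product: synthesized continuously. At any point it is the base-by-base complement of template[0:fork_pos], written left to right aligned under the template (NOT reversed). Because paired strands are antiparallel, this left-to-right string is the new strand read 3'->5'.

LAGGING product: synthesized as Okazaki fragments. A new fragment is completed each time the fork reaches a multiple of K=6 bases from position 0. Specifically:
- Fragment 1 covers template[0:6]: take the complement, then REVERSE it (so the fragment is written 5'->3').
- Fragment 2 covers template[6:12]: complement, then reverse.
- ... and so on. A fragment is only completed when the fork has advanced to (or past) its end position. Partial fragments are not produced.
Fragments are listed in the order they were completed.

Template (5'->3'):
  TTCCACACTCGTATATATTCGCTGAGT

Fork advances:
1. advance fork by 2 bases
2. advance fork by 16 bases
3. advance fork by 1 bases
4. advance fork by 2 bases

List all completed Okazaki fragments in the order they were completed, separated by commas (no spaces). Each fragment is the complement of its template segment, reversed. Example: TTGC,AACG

Step 1: advance 2 -> fork_pos = 0 + 2 = 2. Next multiple of 6 is 6 (not reached); still 0 fragment(s).
Step 2: advance 16 -> fork_pos = 2 + 16 = 18. Reached multiple(s) of 6: 6, 12, 18 -> fragments 1-3 completed (3 total).
Step 3: advance 1 -> fork_pos = 18 + 1 = 19. Next multiple of 6 is 24 (not reached); still 3 fragment(s).
Step 4: advance 2 -> fork_pos = 19 + 2 = 21. Next multiple of 6 is 24 (not reached); still 3 fragment(s).
Final fork_pos = 21, so 3 fragment(s) are complete. Build each: template segment -> complement -> reverse.
Fragment 1: template[0:6] = TTCCAC -> complement AAGGTG -> reversed GTGGAA
Fragment 2: template[6:12] = ACTCGT -> complement TGAGCA -> reversed ACGAGT
Fragment 3: template[12:18] = ATATAT -> complement TATATA -> reversed ATATAT

Answer: GTGGAA,ACGAGT,ATATAT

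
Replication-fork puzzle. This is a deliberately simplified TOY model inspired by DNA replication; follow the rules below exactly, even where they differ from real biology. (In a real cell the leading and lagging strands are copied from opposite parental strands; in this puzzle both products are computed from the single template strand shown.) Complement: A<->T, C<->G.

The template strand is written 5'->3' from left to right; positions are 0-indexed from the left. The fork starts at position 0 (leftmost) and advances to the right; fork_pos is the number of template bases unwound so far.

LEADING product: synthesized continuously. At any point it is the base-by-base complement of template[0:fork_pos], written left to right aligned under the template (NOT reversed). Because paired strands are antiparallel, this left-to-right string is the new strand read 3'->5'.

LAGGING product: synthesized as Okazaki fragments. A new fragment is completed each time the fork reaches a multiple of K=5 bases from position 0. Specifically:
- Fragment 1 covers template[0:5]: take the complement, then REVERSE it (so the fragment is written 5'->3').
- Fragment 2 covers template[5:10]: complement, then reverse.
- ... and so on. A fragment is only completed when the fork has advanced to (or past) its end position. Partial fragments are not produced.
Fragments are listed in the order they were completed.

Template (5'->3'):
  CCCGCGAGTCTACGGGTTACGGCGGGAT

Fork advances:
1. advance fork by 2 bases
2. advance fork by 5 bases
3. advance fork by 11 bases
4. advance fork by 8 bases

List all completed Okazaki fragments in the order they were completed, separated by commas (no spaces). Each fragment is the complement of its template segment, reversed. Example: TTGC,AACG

Answer: GCGGG,GACTC,CCGTA,GTAAC,CCGCC

Derivation:
Step 1: advance 2 -> fork_pos = 0 + 2 = 2. Next multiple of 5 is 5 (not reached); still 0 fragment(s).
Step 2: advance 5 -> fork_pos = 2 + 5 = 7. Reached multiple(s) of 5: 5 -> fragment 1 completed (1 total).
Step 3: advance 11 -> fork_pos = 7 + 11 = 18. Reached multiple(s) of 5: 10, 15 -> fragments 2-3 completed (3 total).
Step 4: advance 8 -> fork_pos = 18 + 8 = 26. Reached multiple(s) of 5: 20, 25 -> fragments 4-5 completed (5 total).
Final fork_pos = 26, so 5 fragment(s) are complete. Build each: template segment -> complement -> reverse.
Fragment 1: template[0:5] = CCCGC -> complement GGGCG -> reversed GCGGG
Fragment 2: template[5:10] = GAGTC -> complement CTCAG -> reversed GACTC
Fragment 3: template[10:15] = TACGG -> complement ATGCC -> reversed CCGTA
Fragment 4: template[15:20] = GTTAC -> complement CAATG -> reversed GTAAC
Fragment 5: template[20:25] = GGCGG -> complement CCGCC -> reversed CCGCC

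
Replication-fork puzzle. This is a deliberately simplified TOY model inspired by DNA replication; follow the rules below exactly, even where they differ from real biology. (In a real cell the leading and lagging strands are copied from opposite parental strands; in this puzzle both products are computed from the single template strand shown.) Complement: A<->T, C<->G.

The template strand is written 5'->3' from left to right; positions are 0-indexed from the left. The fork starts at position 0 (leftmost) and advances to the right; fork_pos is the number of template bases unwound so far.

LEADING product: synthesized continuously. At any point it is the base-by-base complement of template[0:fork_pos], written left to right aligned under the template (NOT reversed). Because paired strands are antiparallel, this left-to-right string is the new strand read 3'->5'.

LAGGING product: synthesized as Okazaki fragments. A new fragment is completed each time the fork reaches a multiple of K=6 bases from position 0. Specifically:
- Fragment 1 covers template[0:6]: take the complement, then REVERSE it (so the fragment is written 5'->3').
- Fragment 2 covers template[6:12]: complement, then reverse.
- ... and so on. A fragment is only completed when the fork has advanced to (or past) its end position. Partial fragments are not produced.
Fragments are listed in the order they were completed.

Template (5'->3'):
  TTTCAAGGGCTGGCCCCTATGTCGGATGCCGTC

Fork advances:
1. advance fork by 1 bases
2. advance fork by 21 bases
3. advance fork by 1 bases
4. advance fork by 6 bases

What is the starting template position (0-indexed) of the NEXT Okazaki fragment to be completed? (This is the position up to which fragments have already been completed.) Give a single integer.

Answer: 24

Derivation:
Step 1: advance 1 -> fork_pos = 0 + 1 = 1. Next multiple of 6 is 6 (not reached); still 0 fragment(s).
Step 2: advance 21 -> fork_pos = 1 + 21 = 22. Reached multiple(s) of 6: 6, 12, 18 -> fragments 1-3 completed (3 total).
Step 3: advance 1 -> fork_pos = 22 + 1 = 23. Next multiple of 6 is 24 (not reached); still 3 fragment(s).
Step 4: advance 6 -> fork_pos = 23 + 6 = 29. Reached multiple(s) of 6: 24 -> fragment 4 completed (4 total).
4 fragment(s) completed, covering template[0:24] (4 x 6 = 24). The next fragment, fragment 5, covers template[24:30], so it starts at position 24.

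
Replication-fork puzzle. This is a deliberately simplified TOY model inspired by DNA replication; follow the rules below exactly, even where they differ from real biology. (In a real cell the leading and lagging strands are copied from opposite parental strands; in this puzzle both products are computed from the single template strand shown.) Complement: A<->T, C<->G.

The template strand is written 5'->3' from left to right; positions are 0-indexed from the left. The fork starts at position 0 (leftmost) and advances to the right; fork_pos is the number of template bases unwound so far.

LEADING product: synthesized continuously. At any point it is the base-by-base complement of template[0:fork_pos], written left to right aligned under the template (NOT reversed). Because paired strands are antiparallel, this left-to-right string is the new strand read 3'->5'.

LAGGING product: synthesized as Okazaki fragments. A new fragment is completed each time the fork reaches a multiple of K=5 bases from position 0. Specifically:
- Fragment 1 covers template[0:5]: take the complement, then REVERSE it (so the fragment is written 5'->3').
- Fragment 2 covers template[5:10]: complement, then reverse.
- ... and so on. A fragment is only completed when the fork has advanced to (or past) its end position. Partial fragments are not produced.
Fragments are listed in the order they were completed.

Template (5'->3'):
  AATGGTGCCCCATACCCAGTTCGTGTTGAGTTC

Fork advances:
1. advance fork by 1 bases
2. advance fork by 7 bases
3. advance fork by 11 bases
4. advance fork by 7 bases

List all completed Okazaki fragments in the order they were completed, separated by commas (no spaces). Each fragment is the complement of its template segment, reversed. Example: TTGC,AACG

Step 1: advance 1 -> fork_pos = 0 + 1 = 1. Next multiple of 5 is 5 (not reached); still 0 fragment(s).
Step 2: advance 7 -> fork_pos = 1 + 7 = 8. Reached multiple(s) of 5: 5 -> fragment 1 completed (1 total).
Step 3: advance 11 -> fork_pos = 8 + 11 = 19. Reached multiple(s) of 5: 10, 15 -> fragments 2-3 completed (3 total).
Step 4: advance 7 -> fork_pos = 19 + 7 = 26. Reached multiple(s) of 5: 20, 25 -> fragments 4-5 completed (5 total).
Final fork_pos = 26, so 5 fragment(s) are complete. Build each: template segment -> complement -> reverse.
Fragment 1: template[0:5] = AATGG -> complement TTACC -> reversed CCATT
Fragment 2: template[5:10] = TGCCC -> complement ACGGG -> reversed GGGCA
Fragment 3: template[10:15] = CATAC -> complement GTATG -> reversed GTATG
Fragment 4: template[15:20] = CCAGT -> complement GGTCA -> reversed ACTGG
Fragment 5: template[20:25] = TCGTG -> complement AGCAC -> reversed CACGA

Answer: CCATT,GGGCA,GTATG,ACTGG,CACGA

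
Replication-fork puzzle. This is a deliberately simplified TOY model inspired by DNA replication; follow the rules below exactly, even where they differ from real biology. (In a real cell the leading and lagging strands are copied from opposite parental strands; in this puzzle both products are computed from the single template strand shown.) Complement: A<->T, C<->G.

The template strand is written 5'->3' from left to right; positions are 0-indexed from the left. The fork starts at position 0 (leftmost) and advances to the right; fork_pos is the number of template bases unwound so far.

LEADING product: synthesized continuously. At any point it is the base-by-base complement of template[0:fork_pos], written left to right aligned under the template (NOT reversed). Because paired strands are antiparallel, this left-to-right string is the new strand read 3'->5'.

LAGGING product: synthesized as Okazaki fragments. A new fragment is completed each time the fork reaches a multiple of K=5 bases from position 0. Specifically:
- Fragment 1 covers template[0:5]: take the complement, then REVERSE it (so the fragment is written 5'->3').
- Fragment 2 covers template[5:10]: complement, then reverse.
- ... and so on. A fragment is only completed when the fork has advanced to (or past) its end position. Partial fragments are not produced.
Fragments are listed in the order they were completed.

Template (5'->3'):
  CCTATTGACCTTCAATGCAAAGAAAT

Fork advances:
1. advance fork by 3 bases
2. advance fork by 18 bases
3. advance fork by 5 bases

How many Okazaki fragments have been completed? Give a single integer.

Step 1: advance 3 -> fork_pos = 0 + 3 = 3. Next multiple of 5 is 5 (not reached); still 0 fragment(s).
Step 2: advance 18 -> fork_pos = 3 + 18 = 21. Reached multiple(s) of 5: 5, 10, 15, 20 -> fragments 1-4 completed (4 total).
Step 3: advance 5 -> fork_pos = 21 + 5 = 26. Reached multiple(s) of 5: 25 -> fragment 5 completed (5 total).
Check: final fork_pos = 26; the multiples of 5 that are <= 26 are 5..25 -> 26 // 5 = 5 completed fragment(s).

Answer: 5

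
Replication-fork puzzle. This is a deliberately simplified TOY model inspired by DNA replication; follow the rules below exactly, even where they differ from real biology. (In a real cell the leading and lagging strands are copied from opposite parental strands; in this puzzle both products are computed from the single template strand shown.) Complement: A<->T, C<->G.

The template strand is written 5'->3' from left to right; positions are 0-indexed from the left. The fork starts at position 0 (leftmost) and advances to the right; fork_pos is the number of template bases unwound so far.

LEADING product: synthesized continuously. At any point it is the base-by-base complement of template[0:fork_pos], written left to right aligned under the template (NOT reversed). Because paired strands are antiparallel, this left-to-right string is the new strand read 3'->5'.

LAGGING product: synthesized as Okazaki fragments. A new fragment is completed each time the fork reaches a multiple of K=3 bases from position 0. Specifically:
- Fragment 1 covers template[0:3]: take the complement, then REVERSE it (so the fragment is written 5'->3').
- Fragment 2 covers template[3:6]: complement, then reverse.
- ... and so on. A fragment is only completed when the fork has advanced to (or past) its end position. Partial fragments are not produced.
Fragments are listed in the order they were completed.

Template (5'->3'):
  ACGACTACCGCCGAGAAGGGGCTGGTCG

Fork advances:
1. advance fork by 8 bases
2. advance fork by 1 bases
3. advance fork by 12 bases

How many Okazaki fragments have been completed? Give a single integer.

Step 1: advance 8 -> fork_pos = 0 + 8 = 8. Reached multiple(s) of 3: 3, 6 -> fragments 1-2 completed (2 total).
Step 2: advance 1 -> fork_pos = 8 + 1 = 9. Reached multiple(s) of 3: 9 -> fragment 3 completed (3 total).
Step 3: advance 12 -> fork_pos = 9 + 12 = 21. Reached multiple(s) of 3: 12, 15, 18, 21 -> fragments 4-7 completed (7 total).
Check: final fork_pos = 21; the multiples of 3 that are <= 21 are 3..21 -> 21 // 3 = 7 completed fragment(s).

Answer: 7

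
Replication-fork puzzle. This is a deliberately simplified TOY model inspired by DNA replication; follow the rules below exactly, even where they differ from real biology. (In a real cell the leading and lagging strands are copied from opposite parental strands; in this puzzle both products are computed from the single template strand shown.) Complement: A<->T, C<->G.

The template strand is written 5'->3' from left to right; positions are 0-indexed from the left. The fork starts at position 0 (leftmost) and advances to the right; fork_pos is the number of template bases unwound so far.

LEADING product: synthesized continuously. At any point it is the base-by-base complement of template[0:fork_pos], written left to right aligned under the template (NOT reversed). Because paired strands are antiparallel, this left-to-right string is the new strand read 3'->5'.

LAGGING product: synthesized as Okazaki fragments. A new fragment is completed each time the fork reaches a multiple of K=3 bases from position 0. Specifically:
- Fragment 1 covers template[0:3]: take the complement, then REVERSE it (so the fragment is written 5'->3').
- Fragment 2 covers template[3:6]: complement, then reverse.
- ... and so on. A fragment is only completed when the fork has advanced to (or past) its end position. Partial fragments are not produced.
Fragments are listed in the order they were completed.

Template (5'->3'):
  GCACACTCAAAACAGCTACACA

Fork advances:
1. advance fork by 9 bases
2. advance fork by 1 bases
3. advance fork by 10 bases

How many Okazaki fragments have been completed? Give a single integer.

Answer: 6

Derivation:
Step 1: advance 9 -> fork_pos = 0 + 9 = 9. Reached multiple(s) of 3: 3, 6, 9 -> fragments 1-3 completed (3 total).
Step 2: advance 1 -> fork_pos = 9 + 1 = 10. Next multiple of 3 is 12 (not reached); still 3 fragment(s).
Step 3: advance 10 -> fork_pos = 10 + 10 = 20. Reached multiple(s) of 3: 12, 15, 18 -> fragments 4-6 completed (6 total).
Check: final fork_pos = 20; the multiples of 3 that are <= 20 are 3..18 -> 20 // 3 = 6 completed fragment(s).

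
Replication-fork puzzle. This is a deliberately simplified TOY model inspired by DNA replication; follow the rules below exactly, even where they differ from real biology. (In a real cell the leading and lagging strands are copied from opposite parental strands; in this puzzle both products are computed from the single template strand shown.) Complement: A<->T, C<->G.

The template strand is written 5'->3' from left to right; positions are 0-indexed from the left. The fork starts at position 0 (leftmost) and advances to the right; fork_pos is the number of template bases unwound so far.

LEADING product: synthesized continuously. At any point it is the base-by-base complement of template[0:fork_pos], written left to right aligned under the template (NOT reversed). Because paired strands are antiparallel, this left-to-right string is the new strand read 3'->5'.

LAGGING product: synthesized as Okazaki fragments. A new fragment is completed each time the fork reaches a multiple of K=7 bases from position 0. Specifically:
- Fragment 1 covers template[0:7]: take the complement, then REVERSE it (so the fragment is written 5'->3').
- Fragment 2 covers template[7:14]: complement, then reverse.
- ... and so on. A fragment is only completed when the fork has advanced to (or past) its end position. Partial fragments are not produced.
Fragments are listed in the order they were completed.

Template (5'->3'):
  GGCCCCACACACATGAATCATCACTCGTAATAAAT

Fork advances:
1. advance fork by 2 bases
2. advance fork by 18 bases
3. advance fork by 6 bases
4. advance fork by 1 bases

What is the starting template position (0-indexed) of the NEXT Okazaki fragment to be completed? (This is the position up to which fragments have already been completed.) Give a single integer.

Step 1: advance 2 -> fork_pos = 0 + 2 = 2. Next multiple of 7 is 7 (not reached); still 0 fragment(s).
Step 2: advance 18 -> fork_pos = 2 + 18 = 20. Reached multiple(s) of 7: 7, 14 -> fragments 1-2 completed (2 total).
Step 3: advance 6 -> fork_pos = 20 + 6 = 26. Reached multiple(s) of 7: 21 -> fragment 3 completed (3 total).
Step 4: advance 1 -> fork_pos = 26 + 1 = 27. Next multiple of 7 is 28 (not reached); still 3 fragment(s).
3 fragment(s) completed, covering template[0:21] (3 x 7 = 21). The next fragment, fragment 4, covers template[21:28], so it starts at position 21.

Answer: 21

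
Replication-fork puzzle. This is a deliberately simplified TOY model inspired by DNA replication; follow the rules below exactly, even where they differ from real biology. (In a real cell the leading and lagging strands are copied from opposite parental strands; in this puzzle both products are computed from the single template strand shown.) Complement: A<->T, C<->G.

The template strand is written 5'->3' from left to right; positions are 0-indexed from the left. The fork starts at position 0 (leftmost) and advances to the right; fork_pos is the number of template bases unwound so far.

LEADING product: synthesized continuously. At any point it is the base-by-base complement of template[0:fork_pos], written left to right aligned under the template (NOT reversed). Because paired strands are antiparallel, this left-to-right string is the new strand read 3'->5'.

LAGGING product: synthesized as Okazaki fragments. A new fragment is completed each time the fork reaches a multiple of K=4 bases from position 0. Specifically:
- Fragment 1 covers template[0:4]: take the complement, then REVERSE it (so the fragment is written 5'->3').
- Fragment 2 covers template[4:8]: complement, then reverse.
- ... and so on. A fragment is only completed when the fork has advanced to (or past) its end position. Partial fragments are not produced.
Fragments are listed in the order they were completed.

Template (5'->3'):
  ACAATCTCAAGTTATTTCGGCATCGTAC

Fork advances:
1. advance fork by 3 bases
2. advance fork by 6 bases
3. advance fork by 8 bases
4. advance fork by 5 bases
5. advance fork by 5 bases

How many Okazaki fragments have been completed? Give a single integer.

Step 1: advance 3 -> fork_pos = 0 + 3 = 3. Next multiple of 4 is 4 (not reached); still 0 fragment(s).
Step 2: advance 6 -> fork_pos = 3 + 6 = 9. Reached multiple(s) of 4: 4, 8 -> fragments 1-2 completed (2 total).
Step 3: advance 8 -> fork_pos = 9 + 8 = 17. Reached multiple(s) of 4: 12, 16 -> fragments 3-4 completed (4 total).
Step 4: advance 5 -> fork_pos = 17 + 5 = 22. Reached multiple(s) of 4: 20 -> fragment 5 completed (5 total).
Step 5: advance 5 -> fork_pos = 22 + 5 = 27. Reached multiple(s) of 4: 24 -> fragment 6 completed (6 total).
Check: final fork_pos = 27; the multiples of 4 that are <= 27 are 4..24 -> 27 // 4 = 6 completed fragment(s).

Answer: 6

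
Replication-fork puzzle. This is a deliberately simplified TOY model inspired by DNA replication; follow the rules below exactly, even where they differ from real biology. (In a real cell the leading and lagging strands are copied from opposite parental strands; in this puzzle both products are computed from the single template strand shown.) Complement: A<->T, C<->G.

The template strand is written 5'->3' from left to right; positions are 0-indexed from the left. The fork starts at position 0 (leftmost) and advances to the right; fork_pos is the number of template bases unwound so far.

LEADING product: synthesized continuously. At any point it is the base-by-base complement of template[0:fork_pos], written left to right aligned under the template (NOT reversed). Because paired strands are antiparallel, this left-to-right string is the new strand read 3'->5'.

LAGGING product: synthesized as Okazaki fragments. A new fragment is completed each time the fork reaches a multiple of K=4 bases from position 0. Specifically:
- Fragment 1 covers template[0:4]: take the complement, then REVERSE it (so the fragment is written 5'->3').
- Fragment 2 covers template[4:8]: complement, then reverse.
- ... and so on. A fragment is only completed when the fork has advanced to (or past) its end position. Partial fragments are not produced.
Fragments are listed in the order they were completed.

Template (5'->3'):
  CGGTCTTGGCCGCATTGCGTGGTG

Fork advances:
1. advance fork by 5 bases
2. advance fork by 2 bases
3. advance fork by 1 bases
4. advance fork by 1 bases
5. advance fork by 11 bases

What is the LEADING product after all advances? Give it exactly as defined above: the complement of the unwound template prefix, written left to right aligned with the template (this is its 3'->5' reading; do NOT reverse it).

Step 1: advance 5 -> fork_pos = 0 + 5 = 5.
Step 2: advance 2 -> fork_pos = 5 + 2 = 7.
Step 3: advance 1 -> fork_pos = 7 + 1 = 8.
Step 4: advance 1 -> fork_pos = 8 + 1 = 9.
Step 5: advance 11 -> fork_pos = 9 + 11 = 20.
Unwound prefix: template[0:20] = CGGTCTTGGCCGCATTGCGT
Complement it base by base (A<->T, C<->G), keeping left-to-right order:
  [0:5] CGGTC -> GCCAG
  [5:10] TTGGC -> AACCG
  [10:15] CGCAT -> GCGTA
  [15:20] TGCGT -> ACGCA
Concatenate: GCCAGAACCGGCGTAACGCA (length 20; written aligned with the template, i.e. 3'->5').

Answer: GCCAGAACCGGCGTAACGCA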